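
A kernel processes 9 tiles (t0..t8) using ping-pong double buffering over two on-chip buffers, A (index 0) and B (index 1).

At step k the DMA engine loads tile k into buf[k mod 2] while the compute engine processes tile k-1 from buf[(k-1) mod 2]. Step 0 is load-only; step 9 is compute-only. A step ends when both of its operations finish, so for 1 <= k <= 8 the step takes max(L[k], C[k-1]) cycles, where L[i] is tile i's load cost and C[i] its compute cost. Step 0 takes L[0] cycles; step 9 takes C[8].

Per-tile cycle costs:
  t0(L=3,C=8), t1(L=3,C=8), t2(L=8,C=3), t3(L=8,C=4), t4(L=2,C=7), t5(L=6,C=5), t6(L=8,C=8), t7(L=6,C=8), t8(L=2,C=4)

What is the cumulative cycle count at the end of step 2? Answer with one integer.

end_cycle[2] = 19

step 0: L[0]=3 → dur=3, Σ=3 | A=load:t0 B=idle [load-only]
step 1: L[1]=3 C[0]=8 → dur=8, Σ=11 | A=compute:t0 B=load:t1 [compute-bound]
step 2: L[2]=8 C[1]=8 → dur=8, Σ=19 | A=load:t2 B=compute:t1 [tied]
step 3: L[3]=8 C[2]=3 → dur=8, Σ=27 | A=compute:t2 B=load:t3 [load-bound]
step 4: L[4]=2 C[3]=4 → dur=4, Σ=31 | A=load:t4 B=compute:t3 [compute-bound]
step 5: L[5]=6 C[4]=7 → dur=7, Σ=38 | A=compute:t4 B=load:t5 [compute-bound]
step 6: L[6]=8 C[5]=5 → dur=8, Σ=46 | A=load:t6 B=compute:t5 [load-bound]
step 7: L[7]=6 C[6]=8 → dur=8, Σ=54 | A=compute:t6 B=load:t7 [compute-bound]
step 8: L[8]=2 C[7]=8 → dur=8, Σ=62 | A=load:t8 B=compute:t7 [compute-bound]
step 9: C[8]=4 → dur=4, Σ=66 | A=compute:t8 B=idle [compute-only]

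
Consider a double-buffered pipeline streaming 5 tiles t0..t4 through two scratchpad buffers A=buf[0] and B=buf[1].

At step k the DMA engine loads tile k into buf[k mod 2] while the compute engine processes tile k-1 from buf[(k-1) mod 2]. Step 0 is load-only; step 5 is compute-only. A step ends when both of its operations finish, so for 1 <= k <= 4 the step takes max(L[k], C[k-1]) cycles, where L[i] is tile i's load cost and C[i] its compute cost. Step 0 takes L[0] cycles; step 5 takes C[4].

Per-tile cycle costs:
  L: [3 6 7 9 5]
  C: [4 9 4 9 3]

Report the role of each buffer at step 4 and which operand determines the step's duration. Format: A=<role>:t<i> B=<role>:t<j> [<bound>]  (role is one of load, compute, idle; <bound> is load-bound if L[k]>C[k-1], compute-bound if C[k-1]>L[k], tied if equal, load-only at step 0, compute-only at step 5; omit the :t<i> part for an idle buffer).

step 4: A=load:t4 B=compute:t3 [compute-bound]

[0] DMA t0→A (3c) ∥ CU idle ⇒ 3c, clock 3
[1] DMA t1→B (6c) ∥ CU A:t0 (4c) ⇒ 6c, clock 9
[2] DMA t2→A (7c) ∥ CU B:t1 (9c) ⇒ 9c, clock 18
[3] DMA t3→B (9c) ∥ CU A:t2 (4c) ⇒ 9c, clock 27
[4] DMA t4→A (5c) ∥ CU B:t3 (9c) ⇒ 9c, clock 36
[5] DMA idle ∥ CU A:t4 (3c) ⇒ 3c, clock 39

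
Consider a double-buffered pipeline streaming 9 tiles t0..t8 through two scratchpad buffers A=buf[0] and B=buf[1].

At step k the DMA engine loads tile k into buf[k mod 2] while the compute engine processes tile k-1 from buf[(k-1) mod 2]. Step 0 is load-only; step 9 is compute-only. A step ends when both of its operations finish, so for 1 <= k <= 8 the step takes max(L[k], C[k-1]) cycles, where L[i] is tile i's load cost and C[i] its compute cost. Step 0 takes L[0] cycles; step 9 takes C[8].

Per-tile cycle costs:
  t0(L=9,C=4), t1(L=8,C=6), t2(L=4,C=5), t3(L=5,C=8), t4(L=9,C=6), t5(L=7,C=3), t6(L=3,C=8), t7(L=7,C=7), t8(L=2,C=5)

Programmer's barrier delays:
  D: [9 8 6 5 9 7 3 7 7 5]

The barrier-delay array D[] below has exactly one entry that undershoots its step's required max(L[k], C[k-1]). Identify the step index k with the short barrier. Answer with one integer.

k=0 barrier L[0]=9→9c, D[0]=9 ok
k=1 barrier max(L[1]=8,C[0]=4)→8c, D[1]=8 ok
k=2 barrier max(L[2]=4,C[1]=6)→6c, D[2]=6 ok
k=3 barrier max(L[3]=5,C[2]=5)→5c, D[3]=5 ok
k=4 barrier max(L[4]=9,C[3]=8)→9c, D[4]=9 ok
k=5 barrier max(L[5]=7,C[4]=6)→7c, D[5]=7 ok
k=6 barrier max(L[6]=3,C[5]=3)→3c, D[6]=3 ok
k=7 barrier max(L[7]=7,C[6]=8)→8c, D[7]=7 SHORT
k=8 barrier max(L[8]=2,C[7]=7)→7c, D[8]=7 ok
k=9 barrier C[8]=5→5c, D[9]=5 ok

hazard at step 7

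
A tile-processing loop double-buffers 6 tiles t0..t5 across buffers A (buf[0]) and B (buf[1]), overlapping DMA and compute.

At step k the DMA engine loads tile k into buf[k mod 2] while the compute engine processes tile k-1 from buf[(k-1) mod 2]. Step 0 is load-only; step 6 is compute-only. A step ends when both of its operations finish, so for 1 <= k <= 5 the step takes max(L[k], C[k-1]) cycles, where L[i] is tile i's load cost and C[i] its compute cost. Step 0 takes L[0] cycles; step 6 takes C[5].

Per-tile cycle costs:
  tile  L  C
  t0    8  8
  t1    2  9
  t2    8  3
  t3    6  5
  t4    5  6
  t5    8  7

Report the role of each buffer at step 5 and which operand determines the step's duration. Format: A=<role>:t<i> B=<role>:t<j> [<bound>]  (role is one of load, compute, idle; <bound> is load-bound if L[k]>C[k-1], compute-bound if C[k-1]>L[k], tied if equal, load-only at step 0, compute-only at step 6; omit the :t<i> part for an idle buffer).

step 0: L[0]=8 → dur=8, Σ=8 | A=load:t0 B=idle [load-only]
step 1: L[1]=2 C[0]=8 → dur=8, Σ=16 | A=compute:t0 B=load:t1 [compute-bound]
step 2: L[2]=8 C[1]=9 → dur=9, Σ=25 | A=load:t2 B=compute:t1 [compute-bound]
step 3: L[3]=6 C[2]=3 → dur=6, Σ=31 | A=compute:t2 B=load:t3 [load-bound]
step 4: L[4]=5 C[3]=5 → dur=5, Σ=36 | A=load:t4 B=compute:t3 [tied]
step 5: L[5]=8 C[4]=6 → dur=8, Σ=44 | A=compute:t4 B=load:t5 [load-bound]
step 6: C[5]=7 → dur=7, Σ=51 | A=idle B=compute:t5 [compute-only]

step 5: A=compute:t4 B=load:t5 [load-bound]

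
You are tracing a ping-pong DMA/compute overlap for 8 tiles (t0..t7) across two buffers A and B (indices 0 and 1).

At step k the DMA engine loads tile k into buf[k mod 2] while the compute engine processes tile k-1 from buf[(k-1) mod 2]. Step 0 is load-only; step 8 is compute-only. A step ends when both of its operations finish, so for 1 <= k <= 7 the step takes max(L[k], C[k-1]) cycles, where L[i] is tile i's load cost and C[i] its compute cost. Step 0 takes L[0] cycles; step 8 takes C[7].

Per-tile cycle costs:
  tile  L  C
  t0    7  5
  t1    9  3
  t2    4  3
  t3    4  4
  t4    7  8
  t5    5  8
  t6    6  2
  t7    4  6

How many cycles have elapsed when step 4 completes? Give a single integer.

step 0: L[0]=7 → dur=7, Σ=7 | A=load:t0 B=idle [load-only]
step 1: L[1]=9 C[0]=5 → dur=9, Σ=16 | A=compute:t0 B=load:t1 [load-bound]
step 2: L[2]=4 C[1]=3 → dur=4, Σ=20 | A=load:t2 B=compute:t1 [load-bound]
step 3: L[3]=4 C[2]=3 → dur=4, Σ=24 | A=compute:t2 B=load:t3 [load-bound]
step 4: L[4]=7 C[3]=4 → dur=7, Σ=31 | A=load:t4 B=compute:t3 [load-bound]
step 5: L[5]=5 C[4]=8 → dur=8, Σ=39 | A=compute:t4 B=load:t5 [compute-bound]
step 6: L[6]=6 C[5]=8 → dur=8, Σ=47 | A=load:t6 B=compute:t5 [compute-bound]
step 7: L[7]=4 C[6]=2 → dur=4, Σ=51 | A=compute:t6 B=load:t7 [load-bound]
step 8: C[7]=6 → dur=6, Σ=57 | A=idle B=compute:t7 [compute-only]

end_cycle[4] = 31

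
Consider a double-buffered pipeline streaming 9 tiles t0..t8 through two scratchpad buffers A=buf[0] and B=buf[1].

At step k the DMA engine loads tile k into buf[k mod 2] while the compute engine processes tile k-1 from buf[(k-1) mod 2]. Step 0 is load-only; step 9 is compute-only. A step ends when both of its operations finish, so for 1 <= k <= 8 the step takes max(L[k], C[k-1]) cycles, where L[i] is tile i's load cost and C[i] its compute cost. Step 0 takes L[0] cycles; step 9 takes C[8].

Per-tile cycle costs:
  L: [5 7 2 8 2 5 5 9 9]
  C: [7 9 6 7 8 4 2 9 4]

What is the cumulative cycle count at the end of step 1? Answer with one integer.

end_cycle[1] = 12

  0. 5=5c; end=5; A:t0 B:-
  1. max(7,7)=7c; end=12; A:t0 B:t1
  2. max(2,9)=9c; end=21; A:t2 B:t1
  3. max(8,6)=8c; end=29; A:t2 B:t3
  4. max(2,7)=7c; end=36; A:t4 B:t3
  5. max(5,8)=8c; end=44; A:t4 B:t5
  6. max(5,4)=5c; end=49; A:t6 B:t5
  7. max(9,2)=9c; end=58; A:t6 B:t7
  8. max(9,9)=9c; end=67; A:t8 B:t7
  9. 4=4c; end=71; A:t8 B:t7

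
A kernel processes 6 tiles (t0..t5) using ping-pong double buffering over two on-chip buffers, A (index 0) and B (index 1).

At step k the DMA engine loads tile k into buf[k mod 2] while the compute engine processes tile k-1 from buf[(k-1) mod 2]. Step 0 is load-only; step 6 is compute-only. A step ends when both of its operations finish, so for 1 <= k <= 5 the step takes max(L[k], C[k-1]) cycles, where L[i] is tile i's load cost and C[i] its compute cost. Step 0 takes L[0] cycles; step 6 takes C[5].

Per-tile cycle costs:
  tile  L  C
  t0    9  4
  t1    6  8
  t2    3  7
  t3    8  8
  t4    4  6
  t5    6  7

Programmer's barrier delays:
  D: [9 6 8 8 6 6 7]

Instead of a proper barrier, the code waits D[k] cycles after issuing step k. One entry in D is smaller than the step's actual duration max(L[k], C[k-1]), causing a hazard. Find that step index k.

hazard at step 4

k=0 barrier L[0]=9→9c, D[0]=9 ok
k=1 barrier max(L[1]=6,C[0]=4)→6c, D[1]=6 ok
k=2 barrier max(L[2]=3,C[1]=8)→8c, D[2]=8 ok
k=3 barrier max(L[3]=8,C[2]=7)→8c, D[3]=8 ok
k=4 barrier max(L[4]=4,C[3]=8)→8c, D[4]=6 SHORT
k=5 barrier max(L[5]=6,C[4]=6)→6c, D[5]=6 ok
k=6 barrier C[5]=7→7c, D[6]=7 ok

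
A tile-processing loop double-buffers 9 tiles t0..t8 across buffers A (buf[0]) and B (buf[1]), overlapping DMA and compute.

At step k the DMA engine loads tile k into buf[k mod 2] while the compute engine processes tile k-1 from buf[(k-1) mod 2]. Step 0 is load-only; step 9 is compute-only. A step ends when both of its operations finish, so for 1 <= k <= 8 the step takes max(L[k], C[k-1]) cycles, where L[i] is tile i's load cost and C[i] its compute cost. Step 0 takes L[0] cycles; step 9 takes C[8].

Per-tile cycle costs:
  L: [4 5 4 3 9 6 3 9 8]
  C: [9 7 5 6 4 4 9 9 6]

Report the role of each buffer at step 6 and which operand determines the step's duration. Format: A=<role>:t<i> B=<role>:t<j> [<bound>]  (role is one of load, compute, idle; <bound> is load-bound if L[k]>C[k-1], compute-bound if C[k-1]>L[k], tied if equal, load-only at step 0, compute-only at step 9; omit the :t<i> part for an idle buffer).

step 6: A=load:t6 B=compute:t5 [compute-bound]

step 0: L[0]=4 → dur=4, Σ=4 | A=load:t0 B=idle [load-only]
step 1: L[1]=5 C[0]=9 → dur=9, Σ=13 | A=compute:t0 B=load:t1 [compute-bound]
step 2: L[2]=4 C[1]=7 → dur=7, Σ=20 | A=load:t2 B=compute:t1 [compute-bound]
step 3: L[3]=3 C[2]=5 → dur=5, Σ=25 | A=compute:t2 B=load:t3 [compute-bound]
step 4: L[4]=9 C[3]=6 → dur=9, Σ=34 | A=load:t4 B=compute:t3 [load-bound]
step 5: L[5]=6 C[4]=4 → dur=6, Σ=40 | A=compute:t4 B=load:t5 [load-bound]
step 6: L[6]=3 C[5]=4 → dur=4, Σ=44 | A=load:t6 B=compute:t5 [compute-bound]
step 7: L[7]=9 C[6]=9 → dur=9, Σ=53 | A=compute:t6 B=load:t7 [tied]
step 8: L[8]=8 C[7]=9 → dur=9, Σ=62 | A=load:t8 B=compute:t7 [compute-bound]
step 9: C[8]=6 → dur=6, Σ=68 | A=compute:t8 B=idle [compute-only]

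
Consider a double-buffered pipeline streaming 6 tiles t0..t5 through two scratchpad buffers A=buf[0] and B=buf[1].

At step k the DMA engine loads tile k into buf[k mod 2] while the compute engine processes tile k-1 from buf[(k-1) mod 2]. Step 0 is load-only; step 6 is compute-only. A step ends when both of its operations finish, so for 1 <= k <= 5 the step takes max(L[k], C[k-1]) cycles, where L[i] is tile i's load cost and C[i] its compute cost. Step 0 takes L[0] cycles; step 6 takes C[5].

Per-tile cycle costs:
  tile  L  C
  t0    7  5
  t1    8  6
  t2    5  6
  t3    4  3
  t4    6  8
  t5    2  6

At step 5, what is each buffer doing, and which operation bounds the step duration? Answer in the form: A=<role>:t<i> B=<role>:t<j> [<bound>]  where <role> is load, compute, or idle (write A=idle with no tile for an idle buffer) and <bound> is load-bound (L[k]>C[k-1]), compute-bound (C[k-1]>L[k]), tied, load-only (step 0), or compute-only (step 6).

step 5: A=compute:t4 B=load:t5 [compute-bound]

step 0: L[0]=7 → dur=7, Σ=7 | A=load:t0 B=idle [load-only]
step 1: L[1]=8 C[0]=5 → dur=8, Σ=15 | A=compute:t0 B=load:t1 [load-bound]
step 2: L[2]=5 C[1]=6 → dur=6, Σ=21 | A=load:t2 B=compute:t1 [compute-bound]
step 3: L[3]=4 C[2]=6 → dur=6, Σ=27 | A=compute:t2 B=load:t3 [compute-bound]
step 4: L[4]=6 C[3]=3 → dur=6, Σ=33 | A=load:t4 B=compute:t3 [load-bound]
step 5: L[5]=2 C[4]=8 → dur=8, Σ=41 | A=compute:t4 B=load:t5 [compute-bound]
step 6: C[5]=6 → dur=6, Σ=47 | A=idle B=compute:t5 [compute-only]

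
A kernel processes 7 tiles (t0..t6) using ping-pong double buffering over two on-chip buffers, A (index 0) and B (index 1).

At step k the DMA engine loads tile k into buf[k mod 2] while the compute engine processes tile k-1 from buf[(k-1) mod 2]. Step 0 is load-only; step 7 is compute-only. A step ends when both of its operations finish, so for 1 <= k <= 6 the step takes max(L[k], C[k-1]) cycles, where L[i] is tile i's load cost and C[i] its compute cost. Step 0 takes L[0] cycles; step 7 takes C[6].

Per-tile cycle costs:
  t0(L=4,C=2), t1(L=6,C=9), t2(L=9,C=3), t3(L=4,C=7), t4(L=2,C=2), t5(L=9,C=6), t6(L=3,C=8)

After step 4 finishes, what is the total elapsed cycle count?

[0] DMA t0→A (4c) ∥ CU idle ⇒ 4c, clock 4
[1] DMA t1→B (6c) ∥ CU A:t0 (2c) ⇒ 6c, clock 10
[2] DMA t2→A (9c) ∥ CU B:t1 (9c) ⇒ 9c, clock 19
[3] DMA t3→B (4c) ∥ CU A:t2 (3c) ⇒ 4c, clock 23
[4] DMA t4→A (2c) ∥ CU B:t3 (7c) ⇒ 7c, clock 30
[5] DMA t5→B (9c) ∥ CU A:t4 (2c) ⇒ 9c, clock 39
[6] DMA t6→A (3c) ∥ CU B:t5 (6c) ⇒ 6c, clock 45
[7] DMA idle ∥ CU A:t6 (8c) ⇒ 8c, clock 53

end_cycle[4] = 30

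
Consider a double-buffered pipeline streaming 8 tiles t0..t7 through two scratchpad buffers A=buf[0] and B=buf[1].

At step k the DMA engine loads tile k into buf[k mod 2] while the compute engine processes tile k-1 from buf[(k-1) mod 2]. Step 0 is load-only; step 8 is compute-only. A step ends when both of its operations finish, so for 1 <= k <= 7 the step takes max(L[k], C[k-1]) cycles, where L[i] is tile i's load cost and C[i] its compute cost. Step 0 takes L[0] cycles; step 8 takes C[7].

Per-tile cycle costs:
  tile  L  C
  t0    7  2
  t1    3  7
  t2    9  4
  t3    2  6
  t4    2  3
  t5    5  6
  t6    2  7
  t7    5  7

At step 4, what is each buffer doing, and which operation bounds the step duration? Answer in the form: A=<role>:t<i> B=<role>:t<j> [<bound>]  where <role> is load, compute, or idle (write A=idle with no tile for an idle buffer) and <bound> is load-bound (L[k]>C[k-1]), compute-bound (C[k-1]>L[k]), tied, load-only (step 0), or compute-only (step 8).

step 4: A=load:t4 B=compute:t3 [compute-bound]

k=0 load=t0/7c comp=- wait=7 total=7
k=1 load=t1/3c comp=t0/2c wait=3 total=10
k=2 load=t2/9c comp=t1/7c wait=9 total=19
k=3 load=t3/2c comp=t2/4c wait=4 total=23
k=4 load=t4/2c comp=t3/6c wait=6 total=29
k=5 load=t5/5c comp=t4/3c wait=5 total=34
k=6 load=t6/2c comp=t5/6c wait=6 total=40
k=7 load=t7/5c comp=t6/7c wait=7 total=47
k=8 load=- comp=t7/7c wait=7 total=54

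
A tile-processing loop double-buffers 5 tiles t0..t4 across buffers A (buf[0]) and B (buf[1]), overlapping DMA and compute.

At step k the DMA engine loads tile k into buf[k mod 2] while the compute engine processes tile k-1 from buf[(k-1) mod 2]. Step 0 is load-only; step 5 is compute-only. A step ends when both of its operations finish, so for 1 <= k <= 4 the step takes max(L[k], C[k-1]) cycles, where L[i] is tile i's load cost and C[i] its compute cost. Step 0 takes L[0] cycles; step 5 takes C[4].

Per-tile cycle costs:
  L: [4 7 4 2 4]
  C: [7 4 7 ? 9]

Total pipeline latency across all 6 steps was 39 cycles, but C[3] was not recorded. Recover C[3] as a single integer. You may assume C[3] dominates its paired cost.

C[3] = 8

step 0 → dur = L[0]=4 = 4
step 1 → dur = max(L[1]=7, C[0]=7) = 7
step 2 → dur = max(L[2]=4, C[1]=4) = 4
step 3 → dur = max(L[3]=2, C[2]=7) = 7
step 4 → dur = max(L[4]=4, C[3]=?) = C[3]  (unknown; binding)
step 5 → dur = C[4]=9 = 9
sum of known step durations = 31
dur[4] = total - known = 39 - 31 = 8
C[3] is the binding max in step 4, so C[3] = dur[4] = 8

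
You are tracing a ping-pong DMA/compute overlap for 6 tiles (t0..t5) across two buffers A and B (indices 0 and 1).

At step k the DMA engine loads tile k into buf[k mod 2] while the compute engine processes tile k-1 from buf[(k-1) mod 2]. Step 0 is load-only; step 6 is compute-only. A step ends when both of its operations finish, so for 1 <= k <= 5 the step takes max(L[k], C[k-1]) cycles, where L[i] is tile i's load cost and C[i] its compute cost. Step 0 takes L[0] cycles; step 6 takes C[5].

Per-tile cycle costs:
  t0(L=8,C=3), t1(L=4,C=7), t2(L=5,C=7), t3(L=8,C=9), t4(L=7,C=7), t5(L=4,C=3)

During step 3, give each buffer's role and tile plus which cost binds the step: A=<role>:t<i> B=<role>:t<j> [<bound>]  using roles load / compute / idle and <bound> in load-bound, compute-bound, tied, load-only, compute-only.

step 3: A=compute:t2 B=load:t3 [load-bound]

  0. 8=8c; end=8; A:t0 B:-
  1. max(4,3)=4c; end=12; A:t0 B:t1
  2. max(5,7)=7c; end=19; A:t2 B:t1
  3. max(8,7)=8c; end=27; A:t2 B:t3
  4. max(7,9)=9c; end=36; A:t4 B:t3
  5. max(4,7)=7c; end=43; A:t4 B:t5
  6. 3=3c; end=46; A:t4 B:t5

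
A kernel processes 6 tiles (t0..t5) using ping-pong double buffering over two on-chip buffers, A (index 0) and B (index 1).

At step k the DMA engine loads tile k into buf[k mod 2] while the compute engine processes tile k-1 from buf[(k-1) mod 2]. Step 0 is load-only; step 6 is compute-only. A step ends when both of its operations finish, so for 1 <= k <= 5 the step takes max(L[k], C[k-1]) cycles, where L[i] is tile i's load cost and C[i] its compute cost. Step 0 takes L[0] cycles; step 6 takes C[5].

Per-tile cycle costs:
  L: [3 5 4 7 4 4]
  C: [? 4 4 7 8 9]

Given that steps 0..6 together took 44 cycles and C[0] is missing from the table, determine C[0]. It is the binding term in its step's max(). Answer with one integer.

C[0] = 6

step 0: dur = L[0]=3 = 3
step 1: dur = max(L[1]=5, C[0]=?) = C[0]  (unknown; binding)
step 2: dur = max(L[2]=4, C[1]=4) = 4
step 3: dur = max(L[3]=7, C[2]=4) = 7
step 4: dur = max(L[4]=4, C[3]=7) = 7
step 5: dur = max(L[5]=4, C[4]=8) = 8
step 6: dur = C[5]=9 = 9
sum of known step durations = 38
dur[1] = total - known = 44 - 38 = 6
C[0] is the binding max in step 1, so C[0] = dur[1] = 6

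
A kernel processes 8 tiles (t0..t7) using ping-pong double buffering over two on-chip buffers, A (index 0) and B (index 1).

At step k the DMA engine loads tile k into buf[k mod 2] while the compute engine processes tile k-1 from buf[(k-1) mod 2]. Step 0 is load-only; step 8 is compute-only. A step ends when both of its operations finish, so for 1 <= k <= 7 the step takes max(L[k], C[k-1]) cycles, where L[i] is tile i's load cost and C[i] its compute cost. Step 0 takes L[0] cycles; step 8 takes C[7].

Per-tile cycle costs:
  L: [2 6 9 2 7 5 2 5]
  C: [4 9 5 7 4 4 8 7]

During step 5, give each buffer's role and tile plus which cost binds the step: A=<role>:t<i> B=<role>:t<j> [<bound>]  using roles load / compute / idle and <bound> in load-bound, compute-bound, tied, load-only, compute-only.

[0] DMA t0→A (2c) ∥ CU idle ⇒ 2c, clock 2
[1] DMA t1→B (6c) ∥ CU A:t0 (4c) ⇒ 6c, clock 8
[2] DMA t2→A (9c) ∥ CU B:t1 (9c) ⇒ 9c, clock 17
[3] DMA t3→B (2c) ∥ CU A:t2 (5c) ⇒ 5c, clock 22
[4] DMA t4→A (7c) ∥ CU B:t3 (7c) ⇒ 7c, clock 29
[5] DMA t5→B (5c) ∥ CU A:t4 (4c) ⇒ 5c, clock 34
[6] DMA t6→A (2c) ∥ CU B:t5 (4c) ⇒ 4c, clock 38
[7] DMA t7→B (5c) ∥ CU A:t6 (8c) ⇒ 8c, clock 46
[8] DMA idle ∥ CU B:t7 (7c) ⇒ 7c, clock 53

step 5: A=compute:t4 B=load:t5 [load-bound]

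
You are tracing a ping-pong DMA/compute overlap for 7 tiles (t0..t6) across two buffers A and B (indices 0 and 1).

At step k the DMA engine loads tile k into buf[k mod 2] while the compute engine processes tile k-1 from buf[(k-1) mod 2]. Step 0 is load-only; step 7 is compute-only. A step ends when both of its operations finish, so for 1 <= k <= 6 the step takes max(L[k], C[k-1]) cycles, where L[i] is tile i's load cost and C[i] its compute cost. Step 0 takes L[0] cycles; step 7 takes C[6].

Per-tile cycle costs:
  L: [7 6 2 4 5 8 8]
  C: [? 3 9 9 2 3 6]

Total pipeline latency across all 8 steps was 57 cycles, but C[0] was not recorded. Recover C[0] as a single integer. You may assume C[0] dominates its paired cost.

step 0 = dur = L[0]=7 = 7
step 1 = dur = max(L[1]=6, C[0]=?) = C[0]  (unknown; binding)
step 2 = dur = max(L[2]=2, C[1]=3) = 3
step 3 = dur = max(L[3]=4, C[2]=9) = 9
step 4 = dur = max(L[4]=5, C[3]=9) = 9
step 5 = dur = max(L[5]=8, C[4]=2) = 8
step 6 = dur = max(L[6]=8, C[5]=3) = 8
step 7 = dur = C[6]=6 = 6
sum of known step durations = 50
dur[1] = total - known = 57 - 50 = 7
C[0] is the binding max in step 1, so C[0] = dur[1] = 7

C[0] = 7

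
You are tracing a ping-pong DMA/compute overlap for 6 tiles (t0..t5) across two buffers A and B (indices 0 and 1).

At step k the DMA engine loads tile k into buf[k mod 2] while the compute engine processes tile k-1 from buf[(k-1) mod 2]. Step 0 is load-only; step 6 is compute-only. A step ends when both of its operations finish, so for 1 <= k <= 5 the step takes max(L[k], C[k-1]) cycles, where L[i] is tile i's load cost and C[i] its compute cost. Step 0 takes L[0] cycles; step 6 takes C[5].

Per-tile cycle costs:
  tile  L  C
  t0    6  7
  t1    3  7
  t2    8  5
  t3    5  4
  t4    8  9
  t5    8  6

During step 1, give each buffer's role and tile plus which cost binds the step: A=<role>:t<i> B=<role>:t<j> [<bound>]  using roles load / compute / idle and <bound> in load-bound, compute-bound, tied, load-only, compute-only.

step 1: A=compute:t0 B=load:t1 [compute-bound]

step 0: L[0]=6 → dur=6, Σ=6 | A=load:t0 B=idle [load-only]
step 1: L[1]=3 C[0]=7 → dur=7, Σ=13 | A=compute:t0 B=load:t1 [compute-bound]
step 2: L[2]=8 C[1]=7 → dur=8, Σ=21 | A=load:t2 B=compute:t1 [load-bound]
step 3: L[3]=5 C[2]=5 → dur=5, Σ=26 | A=compute:t2 B=load:t3 [tied]
step 4: L[4]=8 C[3]=4 → dur=8, Σ=34 | A=load:t4 B=compute:t3 [load-bound]
step 5: L[5]=8 C[4]=9 → dur=9, Σ=43 | A=compute:t4 B=load:t5 [compute-bound]
step 6: C[5]=6 → dur=6, Σ=49 | A=idle B=compute:t5 [compute-only]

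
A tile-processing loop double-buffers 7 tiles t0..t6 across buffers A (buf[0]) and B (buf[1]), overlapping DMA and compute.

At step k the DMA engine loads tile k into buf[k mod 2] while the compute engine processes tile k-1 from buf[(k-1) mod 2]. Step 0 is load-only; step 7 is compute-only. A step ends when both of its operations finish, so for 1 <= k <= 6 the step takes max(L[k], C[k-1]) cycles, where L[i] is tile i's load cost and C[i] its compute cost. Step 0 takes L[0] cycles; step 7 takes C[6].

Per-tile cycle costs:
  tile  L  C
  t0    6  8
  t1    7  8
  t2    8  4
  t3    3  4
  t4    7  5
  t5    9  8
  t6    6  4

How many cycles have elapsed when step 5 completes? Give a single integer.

[0] DMA t0→A (6c) ∥ CU idle ⇒ 6c, clock 6
[1] DMA t1→B (7c) ∥ CU A:t0 (8c) ⇒ 8c, clock 14
[2] DMA t2→A (8c) ∥ CU B:t1 (8c) ⇒ 8c, clock 22
[3] DMA t3→B (3c) ∥ CU A:t2 (4c) ⇒ 4c, clock 26
[4] DMA t4→A (7c) ∥ CU B:t3 (4c) ⇒ 7c, clock 33
[5] DMA t5→B (9c) ∥ CU A:t4 (5c) ⇒ 9c, clock 42
[6] DMA t6→A (6c) ∥ CU B:t5 (8c) ⇒ 8c, clock 50
[7] DMA idle ∥ CU A:t6 (4c) ⇒ 4c, clock 54

end_cycle[5] = 42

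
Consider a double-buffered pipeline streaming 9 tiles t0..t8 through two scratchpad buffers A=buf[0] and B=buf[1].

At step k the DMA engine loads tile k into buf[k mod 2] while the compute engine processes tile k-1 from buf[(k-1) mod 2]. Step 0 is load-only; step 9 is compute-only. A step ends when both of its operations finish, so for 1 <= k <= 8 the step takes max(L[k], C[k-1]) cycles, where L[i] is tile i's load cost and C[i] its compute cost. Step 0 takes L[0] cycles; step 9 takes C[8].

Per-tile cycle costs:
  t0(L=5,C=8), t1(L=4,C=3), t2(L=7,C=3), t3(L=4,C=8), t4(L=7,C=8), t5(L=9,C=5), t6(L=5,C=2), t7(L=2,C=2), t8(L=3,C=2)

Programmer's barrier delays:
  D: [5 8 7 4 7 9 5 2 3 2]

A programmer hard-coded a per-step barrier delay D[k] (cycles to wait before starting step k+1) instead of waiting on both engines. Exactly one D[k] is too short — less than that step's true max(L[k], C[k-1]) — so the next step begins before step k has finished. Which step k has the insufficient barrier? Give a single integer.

step 0: need L[0]=5 = 5; D[0]=5 ok
step 1: need max(L[1]=4,C[0]=8) = 8; D[1]=8 ok
step 2: need max(L[2]=7,C[1]=3) = 7; D[2]=7 ok
step 3: need max(L[3]=4,C[2]=3) = 4; D[3]=4 ok
step 4: need max(L[4]=7,C[3]=8) = 8; D[4]=7 SHORT
step 5: need max(L[5]=9,C[4]=8) = 9; D[5]=9 ok
step 6: need max(L[6]=5,C[5]=5) = 5; D[6]=5 ok
step 7: need max(L[7]=2,C[6]=2) = 2; D[7]=2 ok
step 8: need max(L[8]=3,C[7]=2) = 3; D[8]=3 ok
step 9: need C[8]=2 = 2; D[9]=2 ok

hazard at step 4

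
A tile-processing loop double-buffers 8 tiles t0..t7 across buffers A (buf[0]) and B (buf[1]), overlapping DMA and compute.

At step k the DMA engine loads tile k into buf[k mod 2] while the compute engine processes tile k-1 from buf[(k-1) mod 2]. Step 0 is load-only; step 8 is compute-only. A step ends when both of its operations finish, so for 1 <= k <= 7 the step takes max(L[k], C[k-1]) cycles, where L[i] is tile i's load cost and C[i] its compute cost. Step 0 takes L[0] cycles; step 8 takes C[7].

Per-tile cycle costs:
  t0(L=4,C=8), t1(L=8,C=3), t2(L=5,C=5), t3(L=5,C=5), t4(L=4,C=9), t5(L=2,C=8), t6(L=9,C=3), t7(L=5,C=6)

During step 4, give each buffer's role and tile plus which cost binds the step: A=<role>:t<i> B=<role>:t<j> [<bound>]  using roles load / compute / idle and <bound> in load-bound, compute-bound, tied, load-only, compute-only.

k=0 load=t0/4c comp=- wait=4 total=4
k=1 load=t1/8c comp=t0/8c wait=8 total=12
k=2 load=t2/5c comp=t1/3c wait=5 total=17
k=3 load=t3/5c comp=t2/5c wait=5 total=22
k=4 load=t4/4c comp=t3/5c wait=5 total=27
k=5 load=t5/2c comp=t4/9c wait=9 total=36
k=6 load=t6/9c comp=t5/8c wait=9 total=45
k=7 load=t7/5c comp=t6/3c wait=5 total=50
k=8 load=- comp=t7/6c wait=6 total=56

step 4: A=load:t4 B=compute:t3 [compute-bound]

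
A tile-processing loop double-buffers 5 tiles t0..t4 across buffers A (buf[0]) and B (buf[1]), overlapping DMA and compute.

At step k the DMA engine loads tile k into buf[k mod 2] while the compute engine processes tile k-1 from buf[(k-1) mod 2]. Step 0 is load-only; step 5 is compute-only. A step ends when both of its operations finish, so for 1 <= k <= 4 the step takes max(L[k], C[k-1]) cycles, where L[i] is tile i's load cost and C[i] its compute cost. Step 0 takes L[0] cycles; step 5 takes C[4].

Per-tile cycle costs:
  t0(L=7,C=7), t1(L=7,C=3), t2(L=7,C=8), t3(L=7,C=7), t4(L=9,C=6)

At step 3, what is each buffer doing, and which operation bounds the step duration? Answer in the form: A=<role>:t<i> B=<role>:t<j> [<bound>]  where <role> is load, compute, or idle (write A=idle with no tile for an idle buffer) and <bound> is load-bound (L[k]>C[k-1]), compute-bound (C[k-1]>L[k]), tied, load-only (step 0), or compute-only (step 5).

  0. 7=7c; end=7; A:t0 B:-
  1. max(7,7)=7c; end=14; A:t0 B:t1
  2. max(7,3)=7c; end=21; A:t2 B:t1
  3. max(7,8)=8c; end=29; A:t2 B:t3
  4. max(9,7)=9c; end=38; A:t4 B:t3
  5. 6=6c; end=44; A:t4 B:t3

step 3: A=compute:t2 B=load:t3 [compute-bound]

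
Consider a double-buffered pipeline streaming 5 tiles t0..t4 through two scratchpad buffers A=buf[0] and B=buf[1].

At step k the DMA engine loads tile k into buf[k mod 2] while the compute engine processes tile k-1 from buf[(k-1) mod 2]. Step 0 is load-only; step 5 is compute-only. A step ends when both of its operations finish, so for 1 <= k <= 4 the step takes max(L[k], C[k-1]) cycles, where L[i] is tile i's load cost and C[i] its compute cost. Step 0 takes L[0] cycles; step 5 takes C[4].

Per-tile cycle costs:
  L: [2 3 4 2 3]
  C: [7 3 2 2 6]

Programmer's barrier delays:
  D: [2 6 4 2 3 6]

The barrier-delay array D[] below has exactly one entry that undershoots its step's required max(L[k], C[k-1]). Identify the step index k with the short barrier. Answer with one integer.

hazard at step 1

[0] required=L[0]=2=2 vs D=2 ok
[1] required=max(L[1]=3,C[0]=7)=7 vs D=6 SHORT
[2] required=max(L[2]=4,C[1]=3)=4 vs D=4 ok
[3] required=max(L[3]=2,C[2]=2)=2 vs D=2 ok
[4] required=max(L[4]=3,C[3]=2)=3 vs D=3 ok
[5] required=C[4]=6=6 vs D=6 ok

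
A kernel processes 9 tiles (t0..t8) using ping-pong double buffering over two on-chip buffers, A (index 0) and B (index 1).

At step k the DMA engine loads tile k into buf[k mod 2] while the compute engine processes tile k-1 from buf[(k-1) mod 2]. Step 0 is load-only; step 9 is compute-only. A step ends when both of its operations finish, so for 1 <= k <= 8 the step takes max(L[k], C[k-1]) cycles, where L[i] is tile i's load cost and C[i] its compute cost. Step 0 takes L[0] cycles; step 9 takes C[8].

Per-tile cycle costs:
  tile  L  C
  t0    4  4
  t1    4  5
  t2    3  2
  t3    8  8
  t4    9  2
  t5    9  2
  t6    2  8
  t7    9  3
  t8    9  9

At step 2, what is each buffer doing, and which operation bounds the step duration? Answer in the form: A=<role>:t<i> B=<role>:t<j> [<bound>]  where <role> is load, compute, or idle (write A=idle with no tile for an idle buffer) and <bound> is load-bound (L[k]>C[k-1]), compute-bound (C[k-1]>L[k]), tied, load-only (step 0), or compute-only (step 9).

[0] DMA t0→A (4c) ∥ CU idle ⇒ 4c, clock 4
[1] DMA t1→B (4c) ∥ CU A:t0 (4c) ⇒ 4c, clock 8
[2] DMA t2→A (3c) ∥ CU B:t1 (5c) ⇒ 5c, clock 13
[3] DMA t3→B (8c) ∥ CU A:t2 (2c) ⇒ 8c, clock 21
[4] DMA t4→A (9c) ∥ CU B:t3 (8c) ⇒ 9c, clock 30
[5] DMA t5→B (9c) ∥ CU A:t4 (2c) ⇒ 9c, clock 39
[6] DMA t6→A (2c) ∥ CU B:t5 (2c) ⇒ 2c, clock 41
[7] DMA t7→B (9c) ∥ CU A:t6 (8c) ⇒ 9c, clock 50
[8] DMA t8→A (9c) ∥ CU B:t7 (3c) ⇒ 9c, clock 59
[9] DMA idle ∥ CU A:t8 (9c) ⇒ 9c, clock 68

step 2: A=load:t2 B=compute:t1 [compute-bound]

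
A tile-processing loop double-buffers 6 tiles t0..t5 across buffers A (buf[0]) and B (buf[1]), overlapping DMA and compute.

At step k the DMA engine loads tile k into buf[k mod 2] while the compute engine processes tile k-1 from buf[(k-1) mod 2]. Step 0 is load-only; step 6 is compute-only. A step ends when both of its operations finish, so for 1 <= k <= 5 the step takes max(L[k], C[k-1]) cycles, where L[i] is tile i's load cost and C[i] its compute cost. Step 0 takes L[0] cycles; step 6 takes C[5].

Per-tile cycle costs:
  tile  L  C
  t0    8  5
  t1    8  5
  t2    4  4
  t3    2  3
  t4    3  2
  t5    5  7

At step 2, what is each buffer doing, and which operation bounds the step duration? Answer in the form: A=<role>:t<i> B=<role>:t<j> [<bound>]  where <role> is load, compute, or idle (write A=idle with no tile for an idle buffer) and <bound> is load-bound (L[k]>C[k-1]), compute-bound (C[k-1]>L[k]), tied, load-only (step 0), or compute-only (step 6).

step 2: A=load:t2 B=compute:t1 [compute-bound]

[0] DMA t0→A (8c) ∥ CU idle ⇒ 8c, clock 8
[1] DMA t1→B (8c) ∥ CU A:t0 (5c) ⇒ 8c, clock 16
[2] DMA t2→A (4c) ∥ CU B:t1 (5c) ⇒ 5c, clock 21
[3] DMA t3→B (2c) ∥ CU A:t2 (4c) ⇒ 4c, clock 25
[4] DMA t4→A (3c) ∥ CU B:t3 (3c) ⇒ 3c, clock 28
[5] DMA t5→B (5c) ∥ CU A:t4 (2c) ⇒ 5c, clock 33
[6] DMA idle ∥ CU B:t5 (7c) ⇒ 7c, clock 40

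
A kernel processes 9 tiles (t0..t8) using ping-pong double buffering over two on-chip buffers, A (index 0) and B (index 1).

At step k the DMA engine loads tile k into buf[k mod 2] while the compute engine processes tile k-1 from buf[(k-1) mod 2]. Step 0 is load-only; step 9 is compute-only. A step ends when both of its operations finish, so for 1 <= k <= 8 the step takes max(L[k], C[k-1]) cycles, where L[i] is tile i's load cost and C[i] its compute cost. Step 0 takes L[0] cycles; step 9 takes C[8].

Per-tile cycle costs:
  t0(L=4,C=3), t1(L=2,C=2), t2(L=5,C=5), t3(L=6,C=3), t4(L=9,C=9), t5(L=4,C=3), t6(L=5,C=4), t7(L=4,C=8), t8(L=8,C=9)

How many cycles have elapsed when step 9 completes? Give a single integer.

end_cycle[9] = 62

step 0: L[0]=4 → dur=4, Σ=4 | A=load:t0 B=idle [load-only]
step 1: L[1]=2 C[0]=3 → dur=3, Σ=7 | A=compute:t0 B=load:t1 [compute-bound]
step 2: L[2]=5 C[1]=2 → dur=5, Σ=12 | A=load:t2 B=compute:t1 [load-bound]
step 3: L[3]=6 C[2]=5 → dur=6, Σ=18 | A=compute:t2 B=load:t3 [load-bound]
step 4: L[4]=9 C[3]=3 → dur=9, Σ=27 | A=load:t4 B=compute:t3 [load-bound]
step 5: L[5]=4 C[4]=9 → dur=9, Σ=36 | A=compute:t4 B=load:t5 [compute-bound]
step 6: L[6]=5 C[5]=3 → dur=5, Σ=41 | A=load:t6 B=compute:t5 [load-bound]
step 7: L[7]=4 C[6]=4 → dur=4, Σ=45 | A=compute:t6 B=load:t7 [tied]
step 8: L[8]=8 C[7]=8 → dur=8, Σ=53 | A=load:t8 B=compute:t7 [tied]
step 9: C[8]=9 → dur=9, Σ=62 | A=compute:t8 B=idle [compute-only]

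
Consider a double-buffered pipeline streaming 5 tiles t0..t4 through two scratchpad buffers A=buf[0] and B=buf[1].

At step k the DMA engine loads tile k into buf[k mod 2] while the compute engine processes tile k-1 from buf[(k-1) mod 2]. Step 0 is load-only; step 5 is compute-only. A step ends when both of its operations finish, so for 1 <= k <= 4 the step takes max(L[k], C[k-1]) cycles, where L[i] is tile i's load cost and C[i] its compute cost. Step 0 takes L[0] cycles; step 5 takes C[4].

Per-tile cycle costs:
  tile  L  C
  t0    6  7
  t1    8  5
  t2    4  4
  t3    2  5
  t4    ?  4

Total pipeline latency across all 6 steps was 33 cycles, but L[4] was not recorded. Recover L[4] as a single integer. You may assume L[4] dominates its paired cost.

L[4] = 6

step 0 = dur = L[0]=6 = 6
step 1 = dur = max(L[1]=8, C[0]=7) = 8
step 2 = dur = max(L[2]=4, C[1]=5) = 5
step 3 = dur = max(L[3]=2, C[2]=4) = 4
step 4 = dur = max(L[4]=?, C[3]=5) = L[4]  (unknown; binding)
step 5 = dur = C[4]=4 = 4
sum of known step durations = 27
dur[4] = total - known = 33 - 27 = 6
L[4] is the binding max in step 4, so L[4] = dur[4] = 6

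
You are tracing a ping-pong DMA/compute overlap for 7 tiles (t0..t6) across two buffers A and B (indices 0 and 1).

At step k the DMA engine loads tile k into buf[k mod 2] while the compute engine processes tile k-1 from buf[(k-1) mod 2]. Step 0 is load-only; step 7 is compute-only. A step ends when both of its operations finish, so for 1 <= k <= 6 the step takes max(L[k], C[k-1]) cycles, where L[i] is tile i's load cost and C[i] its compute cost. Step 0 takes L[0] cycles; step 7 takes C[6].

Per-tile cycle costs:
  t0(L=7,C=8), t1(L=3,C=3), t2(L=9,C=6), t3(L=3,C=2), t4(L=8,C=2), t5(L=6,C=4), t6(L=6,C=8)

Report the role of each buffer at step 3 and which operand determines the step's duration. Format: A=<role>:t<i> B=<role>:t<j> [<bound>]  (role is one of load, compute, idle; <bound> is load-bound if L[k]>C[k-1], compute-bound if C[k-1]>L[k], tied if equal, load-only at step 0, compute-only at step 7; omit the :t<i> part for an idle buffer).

step 3: A=compute:t2 B=load:t3 [compute-bound]

  0. 7=7c; end=7; A:t0 B:-
  1. max(3,8)=8c; end=15; A:t0 B:t1
  2. max(9,3)=9c; end=24; A:t2 B:t1
  3. max(3,6)=6c; end=30; A:t2 B:t3
  4. max(8,2)=8c; end=38; A:t4 B:t3
  5. max(6,2)=6c; end=44; A:t4 B:t5
  6. max(6,4)=6c; end=50; A:t6 B:t5
  7. 8=8c; end=58; A:t6 B:t5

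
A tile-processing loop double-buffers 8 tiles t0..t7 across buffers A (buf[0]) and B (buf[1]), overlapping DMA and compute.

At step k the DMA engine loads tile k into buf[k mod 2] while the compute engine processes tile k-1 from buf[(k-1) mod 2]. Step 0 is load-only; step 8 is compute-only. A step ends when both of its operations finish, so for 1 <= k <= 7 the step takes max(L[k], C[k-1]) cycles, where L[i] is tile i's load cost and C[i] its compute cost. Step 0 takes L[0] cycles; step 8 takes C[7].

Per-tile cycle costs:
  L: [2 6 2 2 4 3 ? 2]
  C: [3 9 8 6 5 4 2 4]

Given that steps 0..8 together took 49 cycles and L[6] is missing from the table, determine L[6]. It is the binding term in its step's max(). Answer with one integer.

step 0: dur = L[0]=2 = 2
step 1: dur = max(L[1]=6, C[0]=3) = 6
step 2: dur = max(L[2]=2, C[1]=9) = 9
step 3: dur = max(L[3]=2, C[2]=8) = 8
step 4: dur = max(L[4]=4, C[3]=6) = 6
step 5: dur = max(L[5]=3, C[4]=5) = 5
step 6: dur = max(L[6]=?, C[5]=4) = L[6]  (unknown; binding)
step 7: dur = max(L[7]=2, C[6]=2) = 2
step 8: dur = C[7]=4 = 4
sum of known step durations = 42
dur[6] = total - known = 49 - 42 = 7
L[6] is the binding max in step 6, so L[6] = dur[6] = 7

L[6] = 7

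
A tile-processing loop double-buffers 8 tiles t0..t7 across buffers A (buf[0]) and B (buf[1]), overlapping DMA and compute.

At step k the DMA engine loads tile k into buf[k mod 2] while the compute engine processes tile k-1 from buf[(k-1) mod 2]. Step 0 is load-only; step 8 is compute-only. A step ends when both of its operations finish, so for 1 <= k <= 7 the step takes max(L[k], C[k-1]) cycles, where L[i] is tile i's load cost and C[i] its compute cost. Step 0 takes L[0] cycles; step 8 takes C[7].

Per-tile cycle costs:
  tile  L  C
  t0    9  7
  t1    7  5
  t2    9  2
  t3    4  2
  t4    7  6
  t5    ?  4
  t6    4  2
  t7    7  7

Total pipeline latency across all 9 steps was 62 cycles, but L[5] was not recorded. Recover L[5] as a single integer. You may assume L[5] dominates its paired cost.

L[5] = 8

step 0 = dur = L[0]=9 = 9
step 1 = dur = max(L[1]=7, C[0]=7) = 7
step 2 = dur = max(L[2]=9, C[1]=5) = 9
step 3 = dur = max(L[3]=4, C[2]=2) = 4
step 4 = dur = max(L[4]=7, C[3]=2) = 7
step 5 = dur = max(L[5]=?, C[4]=6) = L[5]  (unknown; binding)
step 6 = dur = max(L[6]=4, C[5]=4) = 4
step 7 = dur = max(L[7]=7, C[6]=2) = 7
step 8 = dur = C[7]=7 = 7
sum of known step durations = 54
dur[5] = total - known = 62 - 54 = 8
L[5] is the binding max in step 5, so L[5] = dur[5] = 8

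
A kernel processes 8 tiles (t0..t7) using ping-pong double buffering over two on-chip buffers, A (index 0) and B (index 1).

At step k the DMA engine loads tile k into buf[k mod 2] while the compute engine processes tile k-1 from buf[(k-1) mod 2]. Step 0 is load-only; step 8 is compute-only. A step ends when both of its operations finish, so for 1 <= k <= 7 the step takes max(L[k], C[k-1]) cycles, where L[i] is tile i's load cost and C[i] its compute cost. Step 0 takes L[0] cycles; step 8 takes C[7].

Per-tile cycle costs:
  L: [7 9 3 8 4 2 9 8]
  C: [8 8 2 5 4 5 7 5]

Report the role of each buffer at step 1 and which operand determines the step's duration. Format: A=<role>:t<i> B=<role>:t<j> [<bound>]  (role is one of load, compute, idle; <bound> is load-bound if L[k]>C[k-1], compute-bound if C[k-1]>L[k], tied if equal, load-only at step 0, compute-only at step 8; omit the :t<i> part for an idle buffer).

step 1: A=compute:t0 B=load:t1 [load-bound]

[0] DMA t0→A (7c) ∥ CU idle ⇒ 7c, clock 7
[1] DMA t1→B (9c) ∥ CU A:t0 (8c) ⇒ 9c, clock 16
[2] DMA t2→A (3c) ∥ CU B:t1 (8c) ⇒ 8c, clock 24
[3] DMA t3→B (8c) ∥ CU A:t2 (2c) ⇒ 8c, clock 32
[4] DMA t4→A (4c) ∥ CU B:t3 (5c) ⇒ 5c, clock 37
[5] DMA t5→B (2c) ∥ CU A:t4 (4c) ⇒ 4c, clock 41
[6] DMA t6→A (9c) ∥ CU B:t5 (5c) ⇒ 9c, clock 50
[7] DMA t7→B (8c) ∥ CU A:t6 (7c) ⇒ 8c, clock 58
[8] DMA idle ∥ CU B:t7 (5c) ⇒ 5c, clock 63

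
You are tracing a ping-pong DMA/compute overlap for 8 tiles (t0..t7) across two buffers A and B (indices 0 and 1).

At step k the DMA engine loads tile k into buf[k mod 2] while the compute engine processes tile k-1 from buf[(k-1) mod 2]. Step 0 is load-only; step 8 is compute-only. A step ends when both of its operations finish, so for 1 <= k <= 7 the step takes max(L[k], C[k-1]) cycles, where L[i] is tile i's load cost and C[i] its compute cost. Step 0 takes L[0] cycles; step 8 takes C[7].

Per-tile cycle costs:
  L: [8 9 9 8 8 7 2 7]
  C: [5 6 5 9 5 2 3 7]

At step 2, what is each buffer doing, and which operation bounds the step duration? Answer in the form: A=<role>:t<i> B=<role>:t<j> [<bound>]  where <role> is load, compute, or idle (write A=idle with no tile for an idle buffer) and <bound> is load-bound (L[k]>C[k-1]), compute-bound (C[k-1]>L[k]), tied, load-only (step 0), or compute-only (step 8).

step 2: A=load:t2 B=compute:t1 [load-bound]

k=0 load=t0/8c comp=- wait=8 total=8
k=1 load=t1/9c comp=t0/5c wait=9 total=17
k=2 load=t2/9c comp=t1/6c wait=9 total=26
k=3 load=t3/8c comp=t2/5c wait=8 total=34
k=4 load=t4/8c comp=t3/9c wait=9 total=43
k=5 load=t5/7c comp=t4/5c wait=7 total=50
k=6 load=t6/2c comp=t5/2c wait=2 total=52
k=7 load=t7/7c comp=t6/3c wait=7 total=59
k=8 load=- comp=t7/7c wait=7 total=66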